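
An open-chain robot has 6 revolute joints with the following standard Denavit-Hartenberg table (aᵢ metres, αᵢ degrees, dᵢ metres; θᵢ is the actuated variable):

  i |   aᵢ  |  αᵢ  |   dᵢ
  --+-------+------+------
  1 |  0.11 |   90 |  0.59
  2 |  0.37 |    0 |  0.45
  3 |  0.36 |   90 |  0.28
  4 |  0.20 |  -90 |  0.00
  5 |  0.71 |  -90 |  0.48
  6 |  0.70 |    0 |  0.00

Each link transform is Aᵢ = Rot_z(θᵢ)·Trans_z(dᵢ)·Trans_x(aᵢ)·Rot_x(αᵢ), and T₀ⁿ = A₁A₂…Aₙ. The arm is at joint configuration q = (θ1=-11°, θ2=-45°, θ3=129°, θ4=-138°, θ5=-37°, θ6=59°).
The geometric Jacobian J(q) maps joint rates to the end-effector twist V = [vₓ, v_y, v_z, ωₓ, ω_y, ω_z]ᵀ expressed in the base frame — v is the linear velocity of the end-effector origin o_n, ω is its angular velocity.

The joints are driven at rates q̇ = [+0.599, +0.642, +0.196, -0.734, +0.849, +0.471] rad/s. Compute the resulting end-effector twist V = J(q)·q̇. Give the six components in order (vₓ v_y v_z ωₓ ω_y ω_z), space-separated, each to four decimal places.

-0.2522 0.0788 -0.0463 -1.0504 0.1865 1.0705

o_n = [0.9204, -0.2943, -0.2405]
J₁: ẑ×o_n = [0.2943, 0.9204, -0.0000], ω = ẑ
J2: z=[-0.1908, -0.9816, 0.0000] o=[0.1080, -0.0210, 0.5900] → [0.8152, -0.1585, 0.8496, -0.1908, -0.9816, 0.0000]
J3: z=[-0.1908, -0.9816, 0.0000] o=[0.2789, -0.5126, 0.3284] → [0.5584, -0.1085, 0.5880, -0.1908, -0.9816, 0.0000]
J4: z=[0.9762, -0.1898, -0.1045] o=[0.2624, -0.7947, 0.6864] → [0.2282, 0.8361, 0.6133, 0.9762, -0.1898, -0.1045]
J5: z=[0.2105, 0.7161, 0.6655] o=[0.2727, -0.6603, 0.5386] → [-0.8015, 0.5950, -0.3868, 0.2105, 0.7161, 0.6655]
J6: z=[-0.7487, 0.5558, -0.3613] o=[0.8201, -0.0168, 0.3943] → [-0.4530, -0.5115, 0.1520, -0.7487, 0.5558, -0.3613]
V = J·q̇ = [-0.2522, 0.0788, -0.0463, -1.0504, 0.1865, 1.0705]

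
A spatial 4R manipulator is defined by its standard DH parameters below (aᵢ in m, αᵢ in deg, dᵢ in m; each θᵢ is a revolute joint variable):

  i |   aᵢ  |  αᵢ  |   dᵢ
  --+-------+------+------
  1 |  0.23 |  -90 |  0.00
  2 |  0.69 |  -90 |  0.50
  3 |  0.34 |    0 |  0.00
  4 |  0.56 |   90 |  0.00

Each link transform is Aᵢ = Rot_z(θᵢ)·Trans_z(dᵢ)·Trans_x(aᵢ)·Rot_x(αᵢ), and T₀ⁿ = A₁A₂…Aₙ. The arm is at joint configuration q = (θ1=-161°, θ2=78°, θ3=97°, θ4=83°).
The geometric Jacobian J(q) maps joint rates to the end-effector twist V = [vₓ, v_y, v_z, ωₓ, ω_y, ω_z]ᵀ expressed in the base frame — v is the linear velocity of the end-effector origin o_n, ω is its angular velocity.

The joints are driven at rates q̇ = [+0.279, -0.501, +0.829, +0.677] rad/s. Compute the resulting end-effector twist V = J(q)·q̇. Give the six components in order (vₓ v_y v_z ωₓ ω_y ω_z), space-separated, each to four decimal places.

o_n = [-0.1820, -0.2346, -0.0866]
J₁: ẑ×o_n = [0.2346, -0.1820, 0.0000], ω = ẑ
J2: z=[0.3256, -0.9455, 0.0000] o=[-0.2175, -0.0749, 0.0000] → [0.0819, 0.0282, -0.0184, 0.3256, -0.9455, 0.0000]
J3: z=[0.9249, 0.3185, -0.2079] o=[-0.1903, -0.5943, -0.6749] → [0.2621, -0.5458, 0.3301, 0.9249, 0.3185, -0.2079]
J4: z=[0.9249, 0.3185, -0.2079] o=[-0.2921, -0.2725, -0.6344] → [0.1823, -0.5295, 0.0000, 0.9249, 0.3185, -0.2079]
V = J·q̇ = [0.3652, -0.8759, 0.2829, 1.2297, 0.9533, -0.0341]

0.3652 -0.8759 0.2829 1.2297 0.9533 -0.0341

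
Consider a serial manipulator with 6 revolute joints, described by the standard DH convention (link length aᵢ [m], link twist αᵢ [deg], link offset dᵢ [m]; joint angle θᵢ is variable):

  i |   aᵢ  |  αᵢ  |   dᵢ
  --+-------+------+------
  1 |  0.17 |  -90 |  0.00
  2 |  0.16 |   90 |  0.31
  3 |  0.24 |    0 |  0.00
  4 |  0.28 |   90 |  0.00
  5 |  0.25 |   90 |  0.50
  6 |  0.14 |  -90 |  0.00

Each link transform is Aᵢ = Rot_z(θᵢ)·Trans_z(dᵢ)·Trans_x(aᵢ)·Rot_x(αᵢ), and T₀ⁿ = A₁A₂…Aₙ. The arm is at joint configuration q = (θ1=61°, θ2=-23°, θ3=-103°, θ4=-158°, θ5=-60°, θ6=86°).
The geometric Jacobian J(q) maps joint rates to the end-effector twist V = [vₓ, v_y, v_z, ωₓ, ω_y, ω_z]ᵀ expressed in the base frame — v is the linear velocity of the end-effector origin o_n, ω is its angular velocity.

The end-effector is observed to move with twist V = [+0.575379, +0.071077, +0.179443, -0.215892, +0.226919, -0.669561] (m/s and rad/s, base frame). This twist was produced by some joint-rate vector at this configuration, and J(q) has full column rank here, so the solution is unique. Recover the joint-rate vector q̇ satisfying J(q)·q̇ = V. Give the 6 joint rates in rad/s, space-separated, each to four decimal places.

0.0690 -0.1470 -0.4480 -0.5410 -0.1300 -0.5450

o_n = [-0.0825, 1.0496, 0.0561]
J₁: ẑ×o_n = [-1.0496, -0.0825, 0.0000], ω = ẑ
J2: z=[-0.8746, 0.4848, 0.0000] o=[0.0824, 0.1487, 0.0000] → [0.0272, 0.0491, -0.7080, -0.8746, 0.4848, 0.0000]
J3: z=[-0.1894, -0.3417, 0.9205] o=[-0.1173, 0.4278, 0.0625] → [-0.5702, 0.0308, -0.1059, -0.1894, -0.3417, 0.9205]
J4: z=[-0.1894, -0.3417, 0.9205] o=[0.0631, 0.2710, 0.0414] → [-0.7218, -0.1313, -0.1973, -0.1894, -0.3417, 0.9205]
J5: z=[0.3040, 0.8710, 0.3859] o=[-0.1983, 0.3698, 0.0243] → [-0.2346, 0.0350, 0.1058, 0.3040, 0.8710, 0.3859]
J6: z=[0.9033, -0.1347, -0.4073] o=[-0.1220, 0.9234, 0.0103] → [0.0453, -0.0575, 0.1194, 0.9033, -0.1347, -0.4073]
q̇ = J⁺·V = [0.0690, -0.1470, -0.4480, -0.5410, -0.1300, -0.5450]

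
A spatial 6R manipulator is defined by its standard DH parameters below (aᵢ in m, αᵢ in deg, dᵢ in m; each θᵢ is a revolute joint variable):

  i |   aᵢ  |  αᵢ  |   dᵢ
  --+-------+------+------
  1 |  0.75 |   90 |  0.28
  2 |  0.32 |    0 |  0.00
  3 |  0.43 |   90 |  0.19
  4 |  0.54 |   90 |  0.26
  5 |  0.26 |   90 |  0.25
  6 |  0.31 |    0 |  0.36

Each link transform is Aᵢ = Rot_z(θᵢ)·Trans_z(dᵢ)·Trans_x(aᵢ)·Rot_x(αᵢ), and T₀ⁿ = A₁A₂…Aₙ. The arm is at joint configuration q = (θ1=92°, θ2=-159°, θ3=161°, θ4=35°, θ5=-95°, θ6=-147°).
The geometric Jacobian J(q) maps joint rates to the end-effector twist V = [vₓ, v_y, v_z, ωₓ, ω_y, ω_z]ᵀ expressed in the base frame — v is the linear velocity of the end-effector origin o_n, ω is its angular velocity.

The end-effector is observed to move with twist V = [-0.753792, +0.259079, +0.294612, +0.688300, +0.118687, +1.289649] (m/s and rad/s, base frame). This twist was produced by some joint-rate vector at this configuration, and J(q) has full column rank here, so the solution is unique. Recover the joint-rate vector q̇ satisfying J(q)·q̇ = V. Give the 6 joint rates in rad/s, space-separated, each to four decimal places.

0.5080 -0.2420 0.7120 -0.7580 -0.1120 -0.2280

o_n = [0.1895, 1.0934, -0.1040]
J₁: ẑ×o_n = [-1.0934, 0.1895, 0.0000], ω = ẑ
J2: z=[0.9994, 0.0349, 0.0000] o=[-0.0262, 0.7495, 0.2800] → [-0.0134, 0.3838, 0.3362, 0.9994, 0.0349, 0.0000]
J3: z=[0.9994, 0.0349, 0.0000] o=[-0.0157, 0.4510, 0.1653] → [-0.0094, 0.2692, 0.6349, 0.9994, 0.0349, 0.0000]
J4: z=[-0.0012, 0.0349, -0.9994] o=[0.1591, 0.8871, 0.1803] → [0.1963, -0.0307, -0.0013, -0.0012, 0.0349, -0.9994]
J5: z=[-0.8387, 0.5443, 0.0200] o=[0.4529, 1.3488, -0.0641] → [-0.0166, -0.0388, 0.3575, -0.8387, 0.5443, 0.0200]
J6: z=[-0.5427, -0.8319, -0.1156] o=[0.2312, 1.4568, 0.1991] → [0.2102, -0.1597, 0.1625, -0.5427, -0.8319, -0.1156]
q̇ = J⁺·V = [0.5080, -0.2420, 0.7120, -0.7580, -0.1120, -0.2280]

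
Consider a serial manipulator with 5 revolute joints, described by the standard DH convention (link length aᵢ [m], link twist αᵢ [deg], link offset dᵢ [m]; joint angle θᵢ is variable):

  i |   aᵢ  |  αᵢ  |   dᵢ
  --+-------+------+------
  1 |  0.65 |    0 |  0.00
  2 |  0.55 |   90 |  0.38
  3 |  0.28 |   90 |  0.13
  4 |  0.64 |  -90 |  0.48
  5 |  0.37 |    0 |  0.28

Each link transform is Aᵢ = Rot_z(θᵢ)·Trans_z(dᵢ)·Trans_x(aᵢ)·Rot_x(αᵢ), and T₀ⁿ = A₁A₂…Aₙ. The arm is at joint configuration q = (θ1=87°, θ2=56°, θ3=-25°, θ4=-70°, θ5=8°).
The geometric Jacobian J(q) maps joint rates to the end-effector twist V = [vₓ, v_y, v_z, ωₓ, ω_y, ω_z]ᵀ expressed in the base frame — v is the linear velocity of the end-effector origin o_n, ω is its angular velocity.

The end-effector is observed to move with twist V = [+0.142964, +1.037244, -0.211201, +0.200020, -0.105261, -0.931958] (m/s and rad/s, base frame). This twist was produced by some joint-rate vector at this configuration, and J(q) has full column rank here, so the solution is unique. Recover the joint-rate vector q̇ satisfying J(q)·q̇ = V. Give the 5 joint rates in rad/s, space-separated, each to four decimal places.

o_n = [-1.3361, 0.7801, -0.3834]
J₁: ẑ×o_n = [-0.7801, -1.3361, 0.0000], ω = ẑ
J2: z=[0.0000, 0.0000, 1.0000] o=[0.0340, 0.6491, 0.0000] → [-0.1310, -1.3701, 0.0000, 0.0000, 0.0000, 1.0000]
J3: z=[0.6018, 0.7986, 0.0000] o=[-0.4052, 0.9801, 0.3800] → [-0.6096, 0.4594, 0.6231, 0.6018, 0.7986, 0.0000]
J4: z=[0.3375, -0.2543, -0.9063] o=[-0.5297, 1.2367, 0.2617] → [-0.2497, 0.9486, -0.3592, 0.3375, -0.2543, -0.9063]
J5: z=[-0.4743, 0.7857, -0.3971] o=[-0.8880, 0.7537, -0.2659] → [-0.0818, 0.1222, 0.3395, -0.4743, 0.7857, -0.3971]
q̇ = J⁺·V = [-0.4420, 0.1530, 0.0110, 0.6770, 0.0740]

-0.4420 0.1530 0.0110 0.6770 0.0740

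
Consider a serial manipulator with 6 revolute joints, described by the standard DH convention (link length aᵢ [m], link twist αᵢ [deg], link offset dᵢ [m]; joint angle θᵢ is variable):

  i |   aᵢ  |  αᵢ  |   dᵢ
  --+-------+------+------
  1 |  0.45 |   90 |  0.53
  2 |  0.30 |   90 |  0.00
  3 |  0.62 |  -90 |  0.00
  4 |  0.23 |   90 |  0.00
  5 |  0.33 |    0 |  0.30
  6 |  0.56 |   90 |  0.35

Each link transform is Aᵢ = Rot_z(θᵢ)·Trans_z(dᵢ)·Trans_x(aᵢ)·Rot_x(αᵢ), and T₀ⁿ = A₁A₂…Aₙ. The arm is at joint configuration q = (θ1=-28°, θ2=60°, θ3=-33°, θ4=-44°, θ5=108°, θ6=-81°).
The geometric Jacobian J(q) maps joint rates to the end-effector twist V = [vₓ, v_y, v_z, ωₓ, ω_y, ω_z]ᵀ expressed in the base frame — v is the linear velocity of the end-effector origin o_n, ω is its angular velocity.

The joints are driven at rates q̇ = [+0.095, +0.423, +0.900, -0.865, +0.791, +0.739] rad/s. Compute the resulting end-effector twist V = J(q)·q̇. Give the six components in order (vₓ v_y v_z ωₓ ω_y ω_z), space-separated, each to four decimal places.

o_n = [1.5210, -0.9662, 1.0561]
J₁: ẑ×o_n = [0.9662, 1.5210, -0.0000], ω = ẑ
J2: z=[-0.4695, -0.8829, 0.0000] o=[0.3973, -0.2113, 0.5300] → [-0.4646, 0.2470, 1.3466, -0.4695, -0.8829, 0.0000]
J3: z=[0.7647, -0.4066, -0.5000] o=[0.5298, -0.2817, 0.7898] → [-0.4505, -0.6993, -0.1204, 0.7647, -0.4066, -0.5000]
J4: z=[-0.1533, -0.8683, 0.4717] o=[0.9179, -0.1056, 1.2401] → [0.5657, 0.2563, 0.6557, -0.1533, -0.8683, 0.4717]
J5: z=[0.1152, -0.4898, -0.8642] o=[1.1436, -0.1236, 1.2804] → [-0.6184, -0.3003, 0.0878, 0.1152, -0.4898, -0.8642]
J6: z=[0.1152, -0.4898, -0.8642] o=[1.0300, -0.5350, 1.1513] → [-0.3260, -0.4134, 0.1908, 0.1152, -0.4898, -0.8642]
V = J·q̇ = [-1.7296, -1.1452, 0.1045, 0.7985, -0.7376, -2.0852]

-1.7296 -1.1452 0.1045 0.7985 -0.7376 -2.0852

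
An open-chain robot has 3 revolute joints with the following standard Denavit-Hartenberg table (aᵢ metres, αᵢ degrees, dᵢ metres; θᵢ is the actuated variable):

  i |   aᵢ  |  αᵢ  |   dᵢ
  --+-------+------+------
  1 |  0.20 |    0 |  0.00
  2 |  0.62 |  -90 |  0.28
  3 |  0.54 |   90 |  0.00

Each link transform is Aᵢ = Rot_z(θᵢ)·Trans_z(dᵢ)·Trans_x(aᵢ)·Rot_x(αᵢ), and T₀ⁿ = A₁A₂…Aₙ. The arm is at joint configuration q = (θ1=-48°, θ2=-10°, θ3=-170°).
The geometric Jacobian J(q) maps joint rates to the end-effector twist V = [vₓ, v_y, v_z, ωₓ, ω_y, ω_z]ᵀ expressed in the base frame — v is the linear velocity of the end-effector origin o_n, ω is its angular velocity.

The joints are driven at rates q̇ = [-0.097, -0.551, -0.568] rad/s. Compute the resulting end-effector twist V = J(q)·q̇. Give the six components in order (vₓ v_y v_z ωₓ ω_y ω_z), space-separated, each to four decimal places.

-0.0911 0.0019 -0.3021 -0.4817 -0.3010 -0.6480

o_n = [0.1806, -0.2234, 0.3738]
J₁: ẑ×o_n = [0.2234, 0.1806, -0.0000], ω = ẑ
J2: z=[0.0000, 0.0000, 1.0000] o=[0.1338, -0.1486, 0.0000] → [0.0748, 0.0467, -0.0000, 0.0000, 0.0000, 1.0000]
J3: z=[0.8480, 0.5299, 0.0000] o=[0.4624, -0.6744, 0.2800] → [0.0497, -0.0795, 0.5318, 0.8480, 0.5299, 0.0000]
V = J·q̇ = [-0.0911, 0.0019, -0.3021, -0.4817, -0.3010, -0.6480]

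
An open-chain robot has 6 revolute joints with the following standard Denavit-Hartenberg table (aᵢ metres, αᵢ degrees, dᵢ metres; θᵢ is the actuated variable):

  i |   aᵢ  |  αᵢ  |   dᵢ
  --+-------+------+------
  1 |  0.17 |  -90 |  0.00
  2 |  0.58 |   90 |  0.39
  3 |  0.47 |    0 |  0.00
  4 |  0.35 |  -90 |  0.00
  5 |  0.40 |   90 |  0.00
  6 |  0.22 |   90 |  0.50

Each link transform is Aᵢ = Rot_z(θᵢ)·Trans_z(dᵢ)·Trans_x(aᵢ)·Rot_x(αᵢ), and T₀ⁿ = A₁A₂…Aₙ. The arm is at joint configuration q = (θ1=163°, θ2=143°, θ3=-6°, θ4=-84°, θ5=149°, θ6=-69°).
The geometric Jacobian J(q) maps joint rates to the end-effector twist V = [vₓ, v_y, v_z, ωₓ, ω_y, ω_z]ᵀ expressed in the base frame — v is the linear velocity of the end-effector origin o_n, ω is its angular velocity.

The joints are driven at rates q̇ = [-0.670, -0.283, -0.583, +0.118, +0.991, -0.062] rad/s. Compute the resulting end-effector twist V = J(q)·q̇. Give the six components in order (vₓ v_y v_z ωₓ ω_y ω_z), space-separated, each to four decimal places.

o_n = [0.8271, -0.4032, 0.0325]
J₁: ẑ×o_n = [0.4032, 0.8271, -0.0000], ω = ẑ
J2: z=[-0.2924, -0.9563, 0.0000] o=[-0.1626, 0.0497, 0.0000] → [-0.0311, 0.0095, 1.0788, -0.2924, -0.9563, 0.0000]
J3: z=[-0.5755, 0.1760, -0.7986] o=[0.1664, -0.4587, -0.3491] → [0.1114, -0.3081, -0.1482, -0.5755, 0.1760, -0.7986]
J4: z=[-0.5755, 0.1760, -0.7986] o=[0.5377, -0.5208, -0.6304] → [0.2106, 0.1504, -0.1186, -0.5755, 0.1760, -0.7986]
J5: z=[0.7637, -0.2335, -0.6018] o=[0.6401, -0.1861, -0.6304] → [-0.2854, -0.6188, -0.1221, 0.7637, -0.2335, -0.6018]
J6: z=[0.6439, 0.3417, 0.6846] o=[0.6584, -0.5503, -0.4658] → [0.0696, -0.2054, 0.0370, 0.6439, 0.3417, 0.6846]
V = J·q̇ = [-0.5887, -0.9600, -0.3563, 1.0673, -0.0638, -0.9375]

-0.5887 -0.9600 -0.3563 1.0673 -0.0638 -0.9375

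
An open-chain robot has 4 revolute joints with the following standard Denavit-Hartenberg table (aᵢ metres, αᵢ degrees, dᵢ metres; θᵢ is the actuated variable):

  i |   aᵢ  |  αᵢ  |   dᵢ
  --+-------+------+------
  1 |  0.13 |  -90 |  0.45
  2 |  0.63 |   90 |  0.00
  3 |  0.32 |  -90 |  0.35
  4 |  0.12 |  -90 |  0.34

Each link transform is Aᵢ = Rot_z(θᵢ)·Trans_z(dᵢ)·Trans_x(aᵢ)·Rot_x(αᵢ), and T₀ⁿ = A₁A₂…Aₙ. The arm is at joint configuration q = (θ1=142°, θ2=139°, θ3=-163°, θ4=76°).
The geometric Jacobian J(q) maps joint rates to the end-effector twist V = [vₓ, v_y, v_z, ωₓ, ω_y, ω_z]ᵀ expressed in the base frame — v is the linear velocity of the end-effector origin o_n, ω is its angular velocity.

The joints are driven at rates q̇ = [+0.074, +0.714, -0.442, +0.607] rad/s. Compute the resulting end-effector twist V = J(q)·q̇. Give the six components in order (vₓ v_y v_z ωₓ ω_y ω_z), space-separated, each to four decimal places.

0.0815 -0.2199 0.1966 0.2518 -0.3662 0.2912

o_n = [0.2751, 0.3272, 0.0142]
J₁: ẑ×o_n = [-0.3272, 0.2751, 0.0000], ω = ẑ
J2: z=[-0.6157, -0.7880, 0.0000] o=[-0.1024, 0.0800, 0.4500] → [0.3434, -0.2683, 0.1454, -0.6157, -0.7880, 0.0000]
J3: z=[-0.5170, 0.4039, -0.7547] o=[0.2722, -0.2127, 0.0367] → [0.3984, -0.0138, -0.2803, -0.5170, 0.4039, -0.7547]
J4: z=[0.7626, 0.6177, -0.1918] o=[-0.0331, 0.1446, -0.0267] → [0.0603, -0.0903, -0.0511, 0.7626, 0.6177, -0.1918]
V = J·q̇ = [0.0815, -0.2199, 0.1966, 0.2518, -0.3662, 0.2912]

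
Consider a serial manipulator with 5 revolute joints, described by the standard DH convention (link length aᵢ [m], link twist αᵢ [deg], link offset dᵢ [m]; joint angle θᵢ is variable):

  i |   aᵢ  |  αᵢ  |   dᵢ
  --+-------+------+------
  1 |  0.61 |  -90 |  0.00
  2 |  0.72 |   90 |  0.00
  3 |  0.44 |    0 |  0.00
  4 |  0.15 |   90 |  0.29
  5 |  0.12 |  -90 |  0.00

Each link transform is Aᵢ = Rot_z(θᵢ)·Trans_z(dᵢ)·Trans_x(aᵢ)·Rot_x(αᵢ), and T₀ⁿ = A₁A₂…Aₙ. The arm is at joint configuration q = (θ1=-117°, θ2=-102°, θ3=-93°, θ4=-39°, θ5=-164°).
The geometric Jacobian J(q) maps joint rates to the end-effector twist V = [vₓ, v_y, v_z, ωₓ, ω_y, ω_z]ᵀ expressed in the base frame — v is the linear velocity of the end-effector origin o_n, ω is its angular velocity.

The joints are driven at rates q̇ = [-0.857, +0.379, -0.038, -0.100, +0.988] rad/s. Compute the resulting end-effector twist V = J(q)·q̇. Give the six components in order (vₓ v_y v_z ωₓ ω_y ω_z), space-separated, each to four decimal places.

-0.1628 0.1378 0.1308 0.7962 -0.7285 -1.5465

o_n = [-0.5137, 0.0164, 0.6056]
J₁: ẑ×o_n = [-0.0164, -0.5137, 0.0000], ω = ẑ
J2: z=[0.8910, -0.4540, 0.0000] o=[-0.2769, -0.5435, 0.0000] → [-0.2750, -0.5396, 0.3914, 0.8910, -0.4540, 0.0000]
J3: z=[0.4441, 0.8715, -0.2079] o=[-0.2090, -0.4101, 0.7043] → [0.0027, 0.1071, 0.4550, 0.4441, 0.8715, -0.2079]
J4: z=[0.4441, 0.8715, -0.2079] o=[-0.6027, -0.2149, 0.6817] → [-0.0182, 0.0153, 0.0252, 0.4441, 0.8715, -0.2079]
J5: z=[0.5261, -0.4414, -0.7269] o=[-0.5827, 0.0698, 0.5233] → [-0.0752, -0.0935, 0.0023, 0.5261, -0.4414, -0.7269]
V = J·q̇ = [-0.1628, 0.1378, 0.1308, 0.7962, -0.7285, -1.5465]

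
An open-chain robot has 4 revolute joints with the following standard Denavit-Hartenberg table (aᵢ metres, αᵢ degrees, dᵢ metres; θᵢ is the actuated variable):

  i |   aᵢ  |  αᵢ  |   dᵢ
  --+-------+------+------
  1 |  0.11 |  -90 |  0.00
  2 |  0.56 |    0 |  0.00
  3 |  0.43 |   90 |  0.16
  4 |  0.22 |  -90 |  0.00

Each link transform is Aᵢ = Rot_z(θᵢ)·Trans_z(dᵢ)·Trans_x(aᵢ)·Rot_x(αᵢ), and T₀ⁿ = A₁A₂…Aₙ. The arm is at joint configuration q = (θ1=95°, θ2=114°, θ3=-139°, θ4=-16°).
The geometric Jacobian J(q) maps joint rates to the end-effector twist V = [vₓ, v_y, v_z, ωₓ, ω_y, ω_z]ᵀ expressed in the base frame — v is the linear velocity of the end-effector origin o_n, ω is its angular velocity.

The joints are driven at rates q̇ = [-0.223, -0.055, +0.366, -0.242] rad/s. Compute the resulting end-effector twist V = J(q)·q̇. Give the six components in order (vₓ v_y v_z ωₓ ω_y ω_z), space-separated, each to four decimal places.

0.1434 0.1343 -0.1995 -0.3187 0.0748 -0.4423

o_n = [-0.1394, 0.4532, -0.2405]
J₁: ẑ×o_n = [-0.4532, -0.1394, 0.0000], ω = ẑ
J2: z=[-0.9962, -0.0872, 0.0000] o=[-0.0096, 0.1096, 0.0000] → [0.0210, -0.2396, -0.3536, -0.9962, -0.0872, 0.0000]
J3: z=[-0.9962, -0.0872, 0.0000] o=[0.0103, -0.1173, -0.5116] → [-0.0236, 0.2701, -0.5814, -0.9962, -0.0872, 0.0000]
J4: z=[0.0368, -0.4210, 0.9063] o=[-0.1831, 0.2570, -0.3299] → [-0.2155, 0.0363, 0.0256, 0.0368, -0.4210, 0.9063]
V = J·q̇ = [0.1434, 0.1343, -0.1995, -0.3187, 0.0748, -0.4423]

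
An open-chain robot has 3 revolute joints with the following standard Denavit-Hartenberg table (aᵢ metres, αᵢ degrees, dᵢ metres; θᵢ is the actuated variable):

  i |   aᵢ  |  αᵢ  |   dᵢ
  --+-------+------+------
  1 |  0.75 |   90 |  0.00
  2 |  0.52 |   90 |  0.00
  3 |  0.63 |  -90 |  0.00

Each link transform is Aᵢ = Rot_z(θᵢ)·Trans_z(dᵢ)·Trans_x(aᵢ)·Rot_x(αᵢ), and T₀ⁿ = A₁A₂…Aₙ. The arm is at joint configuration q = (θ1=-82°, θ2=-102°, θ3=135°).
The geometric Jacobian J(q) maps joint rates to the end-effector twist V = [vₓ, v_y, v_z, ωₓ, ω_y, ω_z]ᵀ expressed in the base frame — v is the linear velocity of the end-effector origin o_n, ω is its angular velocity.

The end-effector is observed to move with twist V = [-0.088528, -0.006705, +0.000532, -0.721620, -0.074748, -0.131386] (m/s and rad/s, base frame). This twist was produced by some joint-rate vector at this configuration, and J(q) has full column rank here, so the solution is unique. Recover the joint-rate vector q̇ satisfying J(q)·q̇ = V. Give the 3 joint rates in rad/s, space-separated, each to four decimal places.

-0.1370 0.7250 0.0270

o_n = [-0.3389, -0.7894, -0.0729]
J₁: ẑ×o_n = [0.7894, -0.3389, 0.0000], ω = ẑ
J2: z=[-0.9903, -0.1392, 0.0000] o=[0.1044, -0.7427, 0.0000] → [0.0101, -0.0722, -0.0155, -0.9903, -0.1392, 0.0000]
J3: z=[-0.1361, 0.9686, 0.2079] o=[0.0893, -0.6356, -0.5086] → [0.4540, -0.0297, 0.4357, -0.1361, 0.9686, 0.2079]
q̇ = J⁺·V = [-0.1370, 0.7250, 0.0270]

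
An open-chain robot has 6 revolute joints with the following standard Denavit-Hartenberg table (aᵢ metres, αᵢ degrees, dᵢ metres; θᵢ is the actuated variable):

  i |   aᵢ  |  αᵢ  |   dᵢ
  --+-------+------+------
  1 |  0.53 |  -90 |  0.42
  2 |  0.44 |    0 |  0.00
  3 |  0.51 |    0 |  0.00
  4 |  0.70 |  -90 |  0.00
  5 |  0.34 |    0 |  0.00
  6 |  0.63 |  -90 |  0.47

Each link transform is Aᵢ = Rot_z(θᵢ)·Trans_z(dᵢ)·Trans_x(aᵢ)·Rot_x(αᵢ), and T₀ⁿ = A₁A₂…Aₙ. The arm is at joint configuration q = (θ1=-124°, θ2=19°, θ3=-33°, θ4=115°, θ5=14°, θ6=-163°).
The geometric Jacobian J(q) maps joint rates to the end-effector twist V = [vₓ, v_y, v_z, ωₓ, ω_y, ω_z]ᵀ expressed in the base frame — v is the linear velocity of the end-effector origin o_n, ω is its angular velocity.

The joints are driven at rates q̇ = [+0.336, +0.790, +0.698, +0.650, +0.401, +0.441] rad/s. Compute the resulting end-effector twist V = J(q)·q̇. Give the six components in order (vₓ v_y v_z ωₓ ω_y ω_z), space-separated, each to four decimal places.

o_n = [-0.2947, -0.8700, 0.0089]
J₁: ẑ×o_n = [0.8700, -0.2947, 0.0000], ω = ẑ
J2: z=[0.8290, -0.5592, 0.0000] o=[-0.2964, -0.4394, 0.4200] → [0.2299, 0.3408, -0.3560, 0.8290, -0.5592, 0.0000]
J3: z=[0.8290, -0.5592, 0.0000] o=[-0.5290, -0.7843, 0.2768] → [0.1498, 0.2220, 0.0600, 0.8290, -0.5592, 0.0000]
J4: z=[0.8290, -0.5592, 0.0000] o=[-0.8057, -1.1945, 0.4001] → [0.2188, 0.3243, 0.5548, 0.8290, -0.5592, 0.0000]
J5: z=[0.5489, 0.8138, 0.1908] o=[-0.7310, -1.0838, -0.2870] → [0.2000, -0.0792, -0.2378, 0.5489, 0.8138, 0.1908]
J6: z=[0.5489, 0.8138, 0.1908] o=[-0.7640, -0.9856, -0.6108] → [0.4823, -0.2506, -0.3185, 0.5489, 0.8138, 0.1908]
V = J·q̇ = [1.0136, 0.3937, -0.1146, 2.2347, -0.5103, 0.4967]

1.0136 0.3937 -0.1146 2.2347 -0.5103 0.4967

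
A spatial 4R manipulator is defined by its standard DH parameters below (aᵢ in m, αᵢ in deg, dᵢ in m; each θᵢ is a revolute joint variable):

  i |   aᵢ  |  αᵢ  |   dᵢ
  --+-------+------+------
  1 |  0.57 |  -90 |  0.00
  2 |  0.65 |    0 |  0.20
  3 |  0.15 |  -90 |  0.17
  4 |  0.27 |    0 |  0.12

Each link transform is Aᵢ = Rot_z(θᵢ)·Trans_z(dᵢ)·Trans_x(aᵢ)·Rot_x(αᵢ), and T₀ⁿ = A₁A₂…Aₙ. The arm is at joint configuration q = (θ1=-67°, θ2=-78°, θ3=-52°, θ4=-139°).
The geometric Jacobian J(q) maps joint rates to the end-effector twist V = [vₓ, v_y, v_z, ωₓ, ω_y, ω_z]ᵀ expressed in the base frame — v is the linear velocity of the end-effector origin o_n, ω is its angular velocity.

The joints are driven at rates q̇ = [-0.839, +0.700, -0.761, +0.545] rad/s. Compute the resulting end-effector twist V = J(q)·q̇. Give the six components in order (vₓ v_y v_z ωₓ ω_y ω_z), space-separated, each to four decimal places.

o_n = [0.8286, -0.5517, 0.6717]
J₁: ẑ×o_n = [0.5517, 0.8286, -0.0000], ω = ẑ
J2: z=[0.9205, 0.3907, 0.0000] o=[0.2227, -0.5247, 0.0000] → [0.2625, -0.6183, -0.2616, 0.9205, 0.3907, 0.0000]
J3: z=[0.9205, 0.3907, 0.0000] o=[0.4596, -0.5709, 0.6358] → [0.0140, -0.0331, -0.1265, 0.9205, 0.3907, 0.0000]
J4: z=[0.2993, -0.7051, 0.6428] o=[0.5784, -0.4158, 0.7507] → [0.1431, 0.1844, 0.1357, 0.2993, -0.7051, 0.6428]
V = J·q̇ = [-0.2119, -1.0023, -0.0129, 0.1070, -0.4081, -0.4887]

-0.2119 -1.0023 -0.0129 0.1070 -0.4081 -0.4887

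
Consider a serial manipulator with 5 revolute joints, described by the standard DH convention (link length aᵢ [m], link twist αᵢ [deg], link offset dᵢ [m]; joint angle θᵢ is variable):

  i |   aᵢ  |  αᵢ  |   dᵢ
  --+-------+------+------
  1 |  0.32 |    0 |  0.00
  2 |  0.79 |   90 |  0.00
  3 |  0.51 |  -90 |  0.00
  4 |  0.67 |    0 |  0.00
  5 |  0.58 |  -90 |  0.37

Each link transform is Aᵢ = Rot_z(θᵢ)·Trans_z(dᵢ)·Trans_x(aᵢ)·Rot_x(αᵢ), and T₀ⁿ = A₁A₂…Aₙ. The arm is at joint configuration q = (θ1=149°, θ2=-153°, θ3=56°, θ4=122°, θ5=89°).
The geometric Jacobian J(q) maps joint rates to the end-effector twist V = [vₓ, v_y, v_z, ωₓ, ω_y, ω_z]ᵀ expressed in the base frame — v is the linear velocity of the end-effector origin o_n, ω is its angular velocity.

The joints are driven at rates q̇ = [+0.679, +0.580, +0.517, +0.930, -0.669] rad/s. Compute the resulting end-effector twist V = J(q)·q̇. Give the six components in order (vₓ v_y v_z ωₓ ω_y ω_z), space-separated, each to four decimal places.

o_n = [0.0357, 0.4133, -0.0768]
J₁: ẑ×o_n = [-0.4133, 0.0357, 0.0000], ω = ẑ
J2: z=[0.0000, 0.0000, 1.0000] o=[-0.2743, 0.1648, 0.0000] → [-0.2485, 0.3100, 0.0000, 0.0000, 0.0000, 1.0000]
J3: z=[-0.0698, -0.9976, 0.0000] o=[0.5138, 0.1097, 0.0000] → [0.0766, -0.0054, -0.4981, -0.0698, -0.9976, 0.0000]
J4: z=[-0.8270, 0.0578, 0.5592] o=[0.7983, 0.0898, 0.4228] → [-0.2098, -0.8396, -0.2234, -0.8270, 0.0578, 0.5592]
J5: z=[-0.8270, 0.0578, 0.5592] o=[0.6399, 0.6705, 0.1285] → [0.1320, -0.5076, 0.2477, -0.8270, 0.0578, 0.5592]
V = J·q̇ = [-0.6685, -0.2400, -0.6310, -0.2519, -0.5006, 1.4049]

-0.6685 -0.2400 -0.6310 -0.2519 -0.5006 1.4049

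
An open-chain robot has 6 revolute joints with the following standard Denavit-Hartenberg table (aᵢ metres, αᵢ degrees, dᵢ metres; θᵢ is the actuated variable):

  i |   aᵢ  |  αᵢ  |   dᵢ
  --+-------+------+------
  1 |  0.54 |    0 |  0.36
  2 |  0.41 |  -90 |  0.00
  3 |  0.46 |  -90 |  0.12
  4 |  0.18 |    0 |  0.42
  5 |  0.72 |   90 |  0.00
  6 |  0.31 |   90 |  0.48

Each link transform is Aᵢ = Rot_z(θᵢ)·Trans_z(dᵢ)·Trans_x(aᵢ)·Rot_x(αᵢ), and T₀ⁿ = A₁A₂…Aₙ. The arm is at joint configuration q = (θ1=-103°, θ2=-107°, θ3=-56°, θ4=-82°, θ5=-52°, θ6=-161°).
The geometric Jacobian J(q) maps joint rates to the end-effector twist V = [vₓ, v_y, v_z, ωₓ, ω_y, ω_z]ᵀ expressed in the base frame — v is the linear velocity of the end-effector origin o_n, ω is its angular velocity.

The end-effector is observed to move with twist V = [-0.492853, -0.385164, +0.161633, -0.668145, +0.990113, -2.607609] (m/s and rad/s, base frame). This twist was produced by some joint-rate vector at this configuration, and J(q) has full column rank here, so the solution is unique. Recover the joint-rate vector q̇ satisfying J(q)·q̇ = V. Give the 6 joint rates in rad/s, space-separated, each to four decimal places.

o_n = [-0.7657, -0.4682, 0.0516]
J₁: ẑ×o_n = [0.4682, -0.7657, 0.0000], ω = ẑ
J2: z=[0.0000, 0.0000, 1.0000] o=[-0.1215, -0.5262, 0.3600] → [-0.0580, -0.6442, 0.0000, 0.0000, 0.0000, 1.0000]
J3: z=[-0.5000, -0.8660, 0.0000] o=[-0.4765, -0.3212, 0.3600] → [0.2671, -0.1542, -0.1769, -0.5000, -0.8660, 0.0000]
J4: z=[-0.7180, 0.4145, -0.5592] o=[-0.7593, -0.2965, 0.7414] → [-0.3819, -0.4917, 0.1259, -0.7180, 0.4145, -0.5592]
J5: z=[-0.7180, 0.4145, -0.5592] o=[-1.1621, -0.2697, 0.5273] → [-0.3081, -0.5632, -0.0219, -0.7180, 0.4145, -0.5592]
J6: z=[0.6957, 0.4005, -0.5964] o=[-1.1789, -0.8581, 0.1126] → [0.2081, -0.2040, 0.1058, 0.6957, 0.4005, -0.5964]
q̇ = J⁺·V = [-0.3420, -0.7440, 0.1150, 0.8310, 0.9100, 0.9190]

-0.3420 -0.7440 0.1150 0.8310 0.9100 0.9190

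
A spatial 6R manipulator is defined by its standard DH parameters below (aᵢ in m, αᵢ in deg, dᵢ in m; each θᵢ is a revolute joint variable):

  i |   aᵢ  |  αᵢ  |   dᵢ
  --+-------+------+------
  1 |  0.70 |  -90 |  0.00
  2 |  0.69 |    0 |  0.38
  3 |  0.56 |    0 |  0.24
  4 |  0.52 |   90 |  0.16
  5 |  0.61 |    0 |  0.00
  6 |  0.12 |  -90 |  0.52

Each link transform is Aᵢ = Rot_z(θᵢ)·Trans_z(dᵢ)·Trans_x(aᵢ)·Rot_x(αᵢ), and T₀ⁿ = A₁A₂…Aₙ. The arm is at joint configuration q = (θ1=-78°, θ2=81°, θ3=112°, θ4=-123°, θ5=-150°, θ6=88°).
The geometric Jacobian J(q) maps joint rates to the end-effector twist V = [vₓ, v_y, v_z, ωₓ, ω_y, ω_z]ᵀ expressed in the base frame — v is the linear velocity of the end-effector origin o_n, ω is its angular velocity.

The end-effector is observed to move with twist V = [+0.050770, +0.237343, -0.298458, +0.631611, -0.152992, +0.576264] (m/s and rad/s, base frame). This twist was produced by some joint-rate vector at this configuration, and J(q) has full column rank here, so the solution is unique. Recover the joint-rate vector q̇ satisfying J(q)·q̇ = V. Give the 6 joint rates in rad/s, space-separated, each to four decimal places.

0.4740 0.3540 0.0460 0.1860 0.5330 -0.2340

o_n = [0.5205, -0.6739, -0.4228]
J₁: ẑ×o_n = [0.6739, 0.5205, -0.0000], ω = ẑ
J2: z=[0.9781, 0.2079, 0.0000] o=[0.1455, -0.6847, 0.0000] → [-0.0879, 0.4136, -0.0674, 0.9781, 0.2079, 0.0000]
J3: z=[0.9781, 0.2079, 0.0000] o=[0.5397, -0.7113, -0.6815] → [0.0538, -0.2530, 0.0406, 0.9781, 0.2079, 0.0000]
J4: z=[0.9781, 0.2079, 0.0000] o=[0.6610, -0.1277, -0.5555] → [0.0276, -0.1298, -0.5051, 0.9781, 0.2079, 0.0000]
J5: z=[0.1954, -0.9192, 0.3420] o=[0.8545, -0.2684, -1.0442] → [-0.4324, -0.2356, -0.3862, 0.1954, -0.9192, 0.3420]
J6: z=[0.1954, -0.9192, 0.3420] o=[0.5186, -0.1550, -0.5478] → [0.0626, -0.0237, -0.0996, 0.1954, -0.9192, 0.3420]
q̇ = J⁺·V = [0.4740, 0.3540, 0.0460, 0.1860, 0.5330, -0.2340]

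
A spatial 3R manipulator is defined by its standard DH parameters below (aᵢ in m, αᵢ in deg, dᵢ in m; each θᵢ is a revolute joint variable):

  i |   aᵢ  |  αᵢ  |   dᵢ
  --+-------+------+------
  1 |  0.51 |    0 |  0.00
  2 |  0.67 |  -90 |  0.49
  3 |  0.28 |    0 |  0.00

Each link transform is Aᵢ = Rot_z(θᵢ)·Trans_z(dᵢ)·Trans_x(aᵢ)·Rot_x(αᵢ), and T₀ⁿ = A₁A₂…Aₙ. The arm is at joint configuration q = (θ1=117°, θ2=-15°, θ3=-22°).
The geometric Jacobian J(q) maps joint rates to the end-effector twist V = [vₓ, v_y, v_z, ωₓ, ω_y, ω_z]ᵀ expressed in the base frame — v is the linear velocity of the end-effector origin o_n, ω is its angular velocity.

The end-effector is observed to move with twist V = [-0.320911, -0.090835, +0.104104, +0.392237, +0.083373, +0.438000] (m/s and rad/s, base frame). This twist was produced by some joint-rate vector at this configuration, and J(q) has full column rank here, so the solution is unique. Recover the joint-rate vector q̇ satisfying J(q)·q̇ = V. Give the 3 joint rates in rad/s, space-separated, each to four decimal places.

-0.1510 0.5890 -0.4010

o_n = [-0.4248, 1.3637, 0.5949]
J₁: ẑ×o_n = [-1.3637, -0.4248, 0.0000], ω = ẑ
J2: z=[0.0000, 0.0000, 1.0000] o=[-0.2315, 0.4544, 0.0000] → [-0.9093, -0.1933, 0.0000, 0.0000, 0.0000, 1.0000]
J3: z=[-0.9781, -0.2079, 0.0000] o=[-0.3708, 1.1098, 0.4900] → [-0.0218, 0.1026, -0.2596, -0.9781, -0.2079, 0.0000]
q̇ = J⁺·V = [-0.1510, 0.5890, -0.4010]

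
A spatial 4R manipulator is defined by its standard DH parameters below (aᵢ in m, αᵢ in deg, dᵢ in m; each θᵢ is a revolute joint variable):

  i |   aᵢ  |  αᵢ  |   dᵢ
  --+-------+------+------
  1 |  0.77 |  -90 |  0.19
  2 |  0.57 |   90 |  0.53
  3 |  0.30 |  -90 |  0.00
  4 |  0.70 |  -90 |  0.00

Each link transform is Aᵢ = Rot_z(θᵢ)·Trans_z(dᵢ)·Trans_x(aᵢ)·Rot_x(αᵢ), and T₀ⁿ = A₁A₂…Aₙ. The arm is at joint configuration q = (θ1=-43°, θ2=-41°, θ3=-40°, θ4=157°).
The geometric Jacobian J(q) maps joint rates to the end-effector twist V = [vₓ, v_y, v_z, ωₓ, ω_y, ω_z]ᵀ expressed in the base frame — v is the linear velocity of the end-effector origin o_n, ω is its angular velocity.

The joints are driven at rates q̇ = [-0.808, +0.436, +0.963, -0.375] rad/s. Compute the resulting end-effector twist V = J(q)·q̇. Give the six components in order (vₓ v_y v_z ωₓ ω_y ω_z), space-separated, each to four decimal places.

-0.3849 -1.3829 -0.4497 -0.4937 0.6637 -0.2394

o_n = [1.3758, -0.2556, 0.1845]
J₁: ẑ×o_n = [0.2556, 1.3758, -0.0000], ω = ẑ
J2: z=[0.6820, 0.7314, 0.0000] o=[0.5631, -0.5251, 0.1900] → [-0.0040, 0.0038, -0.4105, 0.6820, 0.7314, 0.0000]
J3: z=[-0.4798, 0.4474, 0.7547] o=[1.2392, -0.4309, 0.5640] → [-0.3021, -0.0790, -0.1452, -0.4798, 0.4474, 0.7547]
J4: z=[0.8772, 0.2294, 0.4217] o=[1.2346, -0.6902, 0.7147] → [-0.3049, 0.5247, 0.3488, 0.8772, 0.2294, 0.4217]
V = J·q̇ = [-0.3849, -1.3829, -0.4497, -0.4937, 0.6637, -0.2394]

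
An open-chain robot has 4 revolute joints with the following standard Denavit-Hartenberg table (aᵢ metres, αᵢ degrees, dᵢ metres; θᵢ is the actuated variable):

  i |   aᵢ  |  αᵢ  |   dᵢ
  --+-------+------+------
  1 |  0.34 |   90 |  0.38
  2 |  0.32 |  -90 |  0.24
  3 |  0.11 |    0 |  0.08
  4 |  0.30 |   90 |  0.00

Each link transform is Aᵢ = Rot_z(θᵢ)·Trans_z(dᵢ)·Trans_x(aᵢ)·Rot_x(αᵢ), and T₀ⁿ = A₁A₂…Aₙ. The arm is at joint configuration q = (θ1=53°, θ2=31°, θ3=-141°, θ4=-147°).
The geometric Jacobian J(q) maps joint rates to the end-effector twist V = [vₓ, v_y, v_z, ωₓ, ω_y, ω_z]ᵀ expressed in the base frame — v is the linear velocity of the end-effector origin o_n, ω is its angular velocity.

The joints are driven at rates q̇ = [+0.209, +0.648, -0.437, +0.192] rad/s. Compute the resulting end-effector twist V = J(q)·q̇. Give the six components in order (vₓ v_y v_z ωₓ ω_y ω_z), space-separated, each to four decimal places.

o_n = [0.3677, 0.4482, 0.6171]
J₁: ẑ×o_n = [-0.4482, 0.3677, 0.0000], ω = ẑ
J2: z=[0.7986, -0.6018, 0.0000] o=[0.2046, 0.2715, 0.3800] → [-0.1427, -0.1894, 0.2393, 0.7986, -0.6018, 0.0000]
J3: z=[-0.3100, -0.4113, 0.8572] o=[0.5614, 0.3462, 0.5448] → [-0.1172, -0.1436, -0.1113, -0.3100, -0.4113, 0.8572]
J4: z=[-0.3100, -0.4113, 0.8572] o=[0.5478, 0.2131, 0.5694] → [-0.2212, -0.1395, -0.1469, -0.3100, -0.4113, 0.8572]
V = J·q̇ = [-0.1774, -0.0099, 0.1755, 0.5935, -0.2892, -0.0010]

-0.1774 -0.0099 0.1755 0.5935 -0.2892 -0.0010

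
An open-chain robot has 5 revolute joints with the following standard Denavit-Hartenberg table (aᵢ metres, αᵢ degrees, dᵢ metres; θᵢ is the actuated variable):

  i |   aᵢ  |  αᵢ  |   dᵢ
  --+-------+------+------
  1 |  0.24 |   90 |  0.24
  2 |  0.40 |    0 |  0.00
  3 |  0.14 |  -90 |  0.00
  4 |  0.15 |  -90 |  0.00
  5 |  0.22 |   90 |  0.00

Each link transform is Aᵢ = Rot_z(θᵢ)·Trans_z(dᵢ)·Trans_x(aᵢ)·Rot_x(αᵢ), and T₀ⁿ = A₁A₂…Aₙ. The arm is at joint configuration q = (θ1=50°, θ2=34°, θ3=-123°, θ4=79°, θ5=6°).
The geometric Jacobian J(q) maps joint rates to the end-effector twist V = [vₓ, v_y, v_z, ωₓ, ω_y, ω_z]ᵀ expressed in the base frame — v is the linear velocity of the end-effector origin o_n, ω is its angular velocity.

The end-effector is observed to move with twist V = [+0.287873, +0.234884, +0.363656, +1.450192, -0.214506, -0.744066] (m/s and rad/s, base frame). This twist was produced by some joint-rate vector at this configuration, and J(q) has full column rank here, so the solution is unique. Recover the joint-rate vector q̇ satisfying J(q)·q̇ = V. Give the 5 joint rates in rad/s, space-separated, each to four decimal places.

-0.2440 0.3360 0.8130 0.7590 -0.5230

o_n = [0.0777, 0.6558, 0.2529]
J₁: ẑ×o_n = [-0.6558, 0.0777, 0.0000], ω = ẑ
J2: z=[0.7660, -0.6428, 0.0000] o=[0.1543, 0.1839, 0.2400] → [-0.0083, -0.0099, 0.3123, 0.7660, -0.6428, 0.0000]
J3: z=[0.7660, -0.6428, 0.0000] o=[0.3674, 0.4379, 0.4637] → [0.1355, 0.1614, -0.0193, 0.7660, -0.6428, 0.0000]
J4: z=[0.6427, 0.7659, 0.0175] o=[0.3690, 0.4398, 0.3237] → [-0.0580, 0.0404, 0.3620, 0.6427, 0.7659, 0.0175]
J5: z=[-0.1572, 0.1095, 0.9815] o=[0.2565, 0.5348, 0.2951] → [-0.1234, -0.1821, 0.0006, -0.1572, 0.1095, 0.9815]
q̇ = J⁺·V = [-0.2440, 0.3360, 0.8130, 0.7590, -0.5230]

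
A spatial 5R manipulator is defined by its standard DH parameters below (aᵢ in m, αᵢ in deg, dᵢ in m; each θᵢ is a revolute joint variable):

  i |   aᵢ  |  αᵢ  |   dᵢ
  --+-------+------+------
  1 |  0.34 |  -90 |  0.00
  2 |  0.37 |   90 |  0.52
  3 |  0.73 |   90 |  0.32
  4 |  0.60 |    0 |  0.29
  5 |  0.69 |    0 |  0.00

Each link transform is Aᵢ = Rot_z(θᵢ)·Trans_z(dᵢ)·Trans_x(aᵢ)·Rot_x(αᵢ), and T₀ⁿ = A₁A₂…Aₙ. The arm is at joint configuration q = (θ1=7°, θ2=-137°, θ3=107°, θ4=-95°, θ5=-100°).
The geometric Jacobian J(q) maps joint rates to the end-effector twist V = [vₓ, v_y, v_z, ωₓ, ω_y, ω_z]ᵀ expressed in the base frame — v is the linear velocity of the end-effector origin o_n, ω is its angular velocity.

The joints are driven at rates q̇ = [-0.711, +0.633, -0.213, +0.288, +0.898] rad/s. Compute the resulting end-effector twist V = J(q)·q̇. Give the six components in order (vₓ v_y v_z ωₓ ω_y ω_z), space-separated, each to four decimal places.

o_n = [-0.1380, 0.6032, 0.5117]
J₁: ẑ×o_n = [-0.6032, -0.1380, 0.0000], ω = ẑ
J2: z=[-0.1219, 0.9925, 0.0000] o=[0.3375, 0.0414, 0.0000] → [0.5079, 0.0624, 0.4034, -0.1219, 0.9925, 0.0000]
J3: z=[-0.6769, -0.0831, -0.7314] o=[0.0055, 0.5246, 0.2523] → [0.0359, 0.2805, -0.0651, -0.6769, -0.0831, -0.7314]
J4: z=[-0.7298, 0.2050, 0.6522] o=[-0.1412, 1.2099, -0.1273] → [0.5267, 0.4685, 0.4421, -0.7298, 0.2050, 0.6522]
J5: z=[-0.7298, 0.2050, 0.6522] o=[0.0467, 1.2680, 0.5095] → [0.4341, -0.1188, 0.5230, -0.7298, 0.2050, 0.6522]
V = J·q̇ = [1.2842, 0.1061, 0.8663, -0.7985, 0.8891, 0.2183]

1.2842 0.1061 0.8663 -0.7985 0.8891 0.2183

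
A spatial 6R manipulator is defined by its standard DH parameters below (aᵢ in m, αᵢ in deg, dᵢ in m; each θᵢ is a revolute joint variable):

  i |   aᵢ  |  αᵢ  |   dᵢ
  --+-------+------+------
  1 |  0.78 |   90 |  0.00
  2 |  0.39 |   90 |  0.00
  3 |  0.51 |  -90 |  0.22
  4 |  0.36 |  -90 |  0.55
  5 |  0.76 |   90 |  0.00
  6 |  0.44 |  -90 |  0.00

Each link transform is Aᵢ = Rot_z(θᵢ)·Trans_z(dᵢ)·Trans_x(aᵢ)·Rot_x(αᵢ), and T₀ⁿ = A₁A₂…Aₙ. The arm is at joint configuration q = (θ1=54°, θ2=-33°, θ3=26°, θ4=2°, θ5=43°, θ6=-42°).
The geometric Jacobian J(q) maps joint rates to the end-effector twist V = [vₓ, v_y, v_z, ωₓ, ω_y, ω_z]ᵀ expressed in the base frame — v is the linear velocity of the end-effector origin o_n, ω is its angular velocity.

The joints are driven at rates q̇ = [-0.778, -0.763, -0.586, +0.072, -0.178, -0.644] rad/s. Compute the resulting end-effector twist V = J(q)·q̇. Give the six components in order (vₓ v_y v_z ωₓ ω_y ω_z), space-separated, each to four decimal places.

o_n = [1.7370, 1.4345, -1.4753]
J₁: ẑ×o_n = [-1.4345, 1.7370, 0.0000], ω = ẑ
J2: z=[0.8090, -0.5878, 0.0000] o=[0.4585, 0.6310, 0.0000] → [0.8671, 1.1935, 1.4016, 0.8090, -0.5878, 0.0000]
J3: z=[-0.3201, -0.4406, -0.8387] o=[0.6507, 0.8956, -0.2124] → [1.0084, -1.3153, 0.3061, -0.3201, -0.4406, -0.8387]
J4: z=[0.5110, -0.8257, 0.2388] o=[0.9871, 0.9783, -0.6466] → [0.5754, 0.6025, 0.8524, 0.5110, -0.8257, 0.2388]
J5: z=[0.2921, 0.4281, 0.8552] o=[1.5592, 0.6564, -0.6808] → [-1.0055, 0.3841, 0.1512, 0.2921, 0.4281, 0.8552]
J6: z=[0.9251, -0.3534, -0.1391] o=[1.7437, 1.2886, -1.0602] → [0.1670, 0.3849, 0.1327, 0.9251, -0.3534, -0.1391]
V = J·q̇ = [-0.0236, -1.7641, -1.2998, -1.0406, 0.7986, -0.3320]

-0.0236 -1.7641 -1.2998 -1.0406 0.7986 -0.3320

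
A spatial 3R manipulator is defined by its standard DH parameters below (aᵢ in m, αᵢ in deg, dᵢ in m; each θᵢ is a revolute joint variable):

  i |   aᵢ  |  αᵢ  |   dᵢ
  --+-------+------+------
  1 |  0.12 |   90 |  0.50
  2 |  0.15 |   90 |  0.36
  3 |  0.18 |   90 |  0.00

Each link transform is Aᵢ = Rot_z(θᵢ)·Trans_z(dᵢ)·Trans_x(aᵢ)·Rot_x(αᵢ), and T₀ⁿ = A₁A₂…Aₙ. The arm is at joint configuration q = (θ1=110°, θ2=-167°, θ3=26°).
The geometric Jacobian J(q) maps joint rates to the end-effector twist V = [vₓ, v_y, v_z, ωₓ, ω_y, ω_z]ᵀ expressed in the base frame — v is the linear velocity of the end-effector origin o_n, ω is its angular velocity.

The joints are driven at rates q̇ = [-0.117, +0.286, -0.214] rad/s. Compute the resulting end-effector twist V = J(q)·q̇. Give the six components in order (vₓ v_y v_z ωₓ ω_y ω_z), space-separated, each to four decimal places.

o_n = [0.4753, -0.0226, 0.4299]
J₁: ẑ×o_n = [0.0226, 0.4753, -0.0000], ω = ẑ
J2: z=[0.9397, 0.3420, 0.0000] o=[-0.0410, 0.1128, 0.5000] → [-0.0240, 0.0659, -0.3038, 0.9397, 0.3420, 0.0000]
J3: z=[0.0769, -0.2114, 0.9744] o=[0.3472, 0.0985, 0.4663] → [0.1257, 0.1276, 0.0178, 0.0769, -0.2114, 0.9744]
V = J·q̇ = [-0.0364, -0.0641, -0.0907, 0.2523, 0.1431, -0.3255]

-0.0364 -0.0641 -0.0907 0.2523 0.1431 -0.3255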